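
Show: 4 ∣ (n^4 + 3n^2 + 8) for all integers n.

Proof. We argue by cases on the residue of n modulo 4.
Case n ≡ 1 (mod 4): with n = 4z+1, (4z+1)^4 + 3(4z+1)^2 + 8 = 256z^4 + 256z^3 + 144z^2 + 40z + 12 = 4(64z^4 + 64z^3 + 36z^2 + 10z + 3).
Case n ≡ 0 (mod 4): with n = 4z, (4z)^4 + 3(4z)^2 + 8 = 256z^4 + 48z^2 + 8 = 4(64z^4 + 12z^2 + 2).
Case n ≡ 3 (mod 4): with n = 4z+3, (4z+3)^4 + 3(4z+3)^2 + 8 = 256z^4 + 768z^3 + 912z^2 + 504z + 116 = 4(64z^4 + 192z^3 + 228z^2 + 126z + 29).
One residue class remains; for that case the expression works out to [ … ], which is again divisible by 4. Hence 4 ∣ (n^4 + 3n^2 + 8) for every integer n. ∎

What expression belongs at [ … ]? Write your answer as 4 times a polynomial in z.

4(64z^4 + 128z^3 + 108z^2 + 44z + 9)

Only n ≡ 2 (mod 4) is unaccounted for. Put n = 4z+2:
(4z+2)^4 + 3(4z+2)^2 + 8 expands to 256z^4 + 512z^3 + 432z^2 + 176z + 36,
and factoring out 4 leaves 4(64z^4 + 128z^3 + 108z^2 + 44z + 9).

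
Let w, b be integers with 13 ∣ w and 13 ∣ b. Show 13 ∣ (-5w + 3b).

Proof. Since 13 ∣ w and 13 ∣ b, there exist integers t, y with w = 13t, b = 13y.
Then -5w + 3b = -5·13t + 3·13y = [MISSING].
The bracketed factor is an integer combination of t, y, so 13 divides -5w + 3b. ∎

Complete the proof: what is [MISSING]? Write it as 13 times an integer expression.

Pull the common 13 out of every term: -5·13t + 3·13y = 13(-5t + 3y).
-5t + 3y is an integer, which exhibits the divisibility.

13(-5t + 3y)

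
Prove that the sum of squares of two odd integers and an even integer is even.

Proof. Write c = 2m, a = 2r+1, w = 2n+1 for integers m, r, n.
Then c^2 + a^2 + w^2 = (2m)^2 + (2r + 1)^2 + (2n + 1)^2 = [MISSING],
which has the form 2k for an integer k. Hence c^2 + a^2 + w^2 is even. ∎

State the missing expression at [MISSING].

2(2m^2 + 2n^2 + 2n + 2r^2 + 2r + 1)

(2m)^2 + (2r + 1)^2 + (2n + 1)^2 = 4m^2 + 4n^2 + 4n + 4r^2 + 4r + 2
= 2(2m^2 + 2n^2 + 2n + 2r^2 + 2r + 1).
Since 2m^2 + 2n^2 + 2n + 2r^2 + 2r + 1 is an integer, the sum of squares is of the form 2k for an integer k.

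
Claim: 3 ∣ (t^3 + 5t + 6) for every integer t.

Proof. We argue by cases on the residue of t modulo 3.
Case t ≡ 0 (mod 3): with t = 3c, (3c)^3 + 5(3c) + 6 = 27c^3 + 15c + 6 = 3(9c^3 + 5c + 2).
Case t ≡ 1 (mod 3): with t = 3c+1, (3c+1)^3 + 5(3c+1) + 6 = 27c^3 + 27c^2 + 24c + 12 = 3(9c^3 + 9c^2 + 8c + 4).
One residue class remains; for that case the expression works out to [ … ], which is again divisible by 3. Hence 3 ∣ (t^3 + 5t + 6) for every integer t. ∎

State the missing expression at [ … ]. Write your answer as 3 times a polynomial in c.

3(9c^3 + 18c^2 + 17c + 8)

Only t ≡ 2 (mod 3) is unaccounted for. Put t = 3c+2:
(3c+2)^3 + 5(3c+2) + 6 expands to 27c^3 + 54c^2 + 51c + 24,
and factoring out 3 leaves 3(9c^3 + 18c^2 + 17c + 8).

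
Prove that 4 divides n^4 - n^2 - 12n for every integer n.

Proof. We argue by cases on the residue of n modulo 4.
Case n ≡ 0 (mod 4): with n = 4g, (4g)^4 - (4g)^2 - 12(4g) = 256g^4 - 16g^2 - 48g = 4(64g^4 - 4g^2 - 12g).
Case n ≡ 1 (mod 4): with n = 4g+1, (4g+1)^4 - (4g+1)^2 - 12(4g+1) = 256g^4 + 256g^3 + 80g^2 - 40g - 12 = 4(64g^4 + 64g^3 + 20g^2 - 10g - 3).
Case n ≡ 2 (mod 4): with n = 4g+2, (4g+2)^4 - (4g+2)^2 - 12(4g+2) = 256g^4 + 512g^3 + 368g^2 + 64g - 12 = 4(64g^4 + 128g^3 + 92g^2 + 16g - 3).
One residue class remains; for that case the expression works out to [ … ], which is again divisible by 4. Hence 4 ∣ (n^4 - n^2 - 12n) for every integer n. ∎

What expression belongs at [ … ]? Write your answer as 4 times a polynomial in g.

4(64g^4 + 192g^3 + 212g^2 + 90g + 9)

The residues treated are {0, 1, 2}, so the missing case is n ≡ 3 (mod 4); write n = 4g+3.
Then (4g+3)^4 - (4g+3)^2 - 12(4g+3) = 256g^4 + 768g^3 + 848g^2 + 360g + 36 = 4(64g^4 + 192g^3 + 212g^2 + 90g + 9).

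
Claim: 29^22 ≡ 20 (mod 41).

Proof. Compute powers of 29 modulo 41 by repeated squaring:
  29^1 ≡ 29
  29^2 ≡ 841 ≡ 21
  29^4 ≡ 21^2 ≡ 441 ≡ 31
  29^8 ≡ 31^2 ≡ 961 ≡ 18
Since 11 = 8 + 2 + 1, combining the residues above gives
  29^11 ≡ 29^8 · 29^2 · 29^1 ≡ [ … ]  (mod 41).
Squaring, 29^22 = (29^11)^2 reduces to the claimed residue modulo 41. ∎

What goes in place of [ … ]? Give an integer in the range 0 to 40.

29^8 · 29^2 · 29^1 ≡ 18 · 21 · 29 = 10962.
10962 mod 41 = 15, so 29^11 ≡ 15 (mod 41).

15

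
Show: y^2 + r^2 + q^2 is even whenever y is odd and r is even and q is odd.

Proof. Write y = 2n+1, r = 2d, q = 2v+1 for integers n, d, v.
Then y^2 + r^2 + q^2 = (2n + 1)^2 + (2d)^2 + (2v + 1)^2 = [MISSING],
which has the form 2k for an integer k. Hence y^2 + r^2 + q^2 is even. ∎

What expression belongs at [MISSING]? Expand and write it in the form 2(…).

2(2d^2 + 2n^2 + 2n + 2v^2 + 2v + 1)

Expanding: (2n + 1)^2 + (2d)^2 + (2v + 1)^2 = 4d^2 + 4n^2 + 4n + 4v^2 + 4v + 2.
Every term is even; pulling out the factor of 2 gives 2(2d^2 + 2n^2 + 2n + 2v^2 + 2v + 1).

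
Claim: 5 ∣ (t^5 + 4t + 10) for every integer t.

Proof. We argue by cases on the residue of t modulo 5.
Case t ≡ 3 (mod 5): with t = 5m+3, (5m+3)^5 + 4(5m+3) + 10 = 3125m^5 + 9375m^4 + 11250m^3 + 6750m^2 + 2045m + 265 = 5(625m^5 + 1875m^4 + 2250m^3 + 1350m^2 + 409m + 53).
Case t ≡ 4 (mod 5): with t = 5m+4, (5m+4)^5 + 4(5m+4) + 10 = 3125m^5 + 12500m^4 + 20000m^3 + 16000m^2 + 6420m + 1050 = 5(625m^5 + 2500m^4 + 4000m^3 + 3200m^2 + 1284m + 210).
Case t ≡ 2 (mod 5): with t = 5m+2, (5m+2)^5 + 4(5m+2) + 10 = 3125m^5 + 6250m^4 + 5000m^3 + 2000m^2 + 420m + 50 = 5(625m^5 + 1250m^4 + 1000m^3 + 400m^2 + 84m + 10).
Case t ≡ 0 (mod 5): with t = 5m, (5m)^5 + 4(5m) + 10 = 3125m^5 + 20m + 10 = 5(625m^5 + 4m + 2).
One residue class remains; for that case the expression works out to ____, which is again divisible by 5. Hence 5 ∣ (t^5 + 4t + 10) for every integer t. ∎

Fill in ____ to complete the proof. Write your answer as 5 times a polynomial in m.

Only t ≡ 1 (mod 5) is unaccounted for. Put t = 5m+1:
(5m+1)^5 + 4(5m+1) + 10 expands to 3125m^5 + 3125m^4 + 1250m^3 + 250m^2 + 45m + 15,
and factoring out 5 leaves 5(625m^5 + 625m^4 + 250m^3 + 50m^2 + 9m + 3).

5(625m^5 + 625m^4 + 250m^3 + 50m^2 + 9m + 3)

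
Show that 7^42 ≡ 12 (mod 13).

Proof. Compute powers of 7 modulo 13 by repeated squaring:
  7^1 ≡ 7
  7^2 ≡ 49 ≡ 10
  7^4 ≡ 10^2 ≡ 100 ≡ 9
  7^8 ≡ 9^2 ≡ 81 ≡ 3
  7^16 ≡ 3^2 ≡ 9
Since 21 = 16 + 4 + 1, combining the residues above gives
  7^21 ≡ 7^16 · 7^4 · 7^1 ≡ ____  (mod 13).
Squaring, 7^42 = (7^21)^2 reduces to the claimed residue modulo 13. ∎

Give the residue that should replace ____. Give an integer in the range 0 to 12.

8

Multiply the listed residues: 9 · 9 · 7 = 81 → 567.
Reducing modulo 13: 567 = 43·13 + 8, so 7^21 ≡ 8.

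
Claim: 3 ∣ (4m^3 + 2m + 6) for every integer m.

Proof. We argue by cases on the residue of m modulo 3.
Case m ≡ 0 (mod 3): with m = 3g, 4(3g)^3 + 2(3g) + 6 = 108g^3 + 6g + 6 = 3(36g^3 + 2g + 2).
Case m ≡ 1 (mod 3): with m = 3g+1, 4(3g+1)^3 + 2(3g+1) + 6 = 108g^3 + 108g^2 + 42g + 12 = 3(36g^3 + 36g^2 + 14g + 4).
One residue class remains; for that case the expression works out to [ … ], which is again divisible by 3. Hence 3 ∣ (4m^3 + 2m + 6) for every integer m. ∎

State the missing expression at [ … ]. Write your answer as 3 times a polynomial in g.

The residues treated are {0, 1}, so the missing case is m ≡ 2 (mod 3); write m = 3g+2.
Then 4(3g+2)^3 + 2(3g+2) + 6 = 108g^3 + 216g^2 + 150g + 42 = 3(36g^3 + 72g^2 + 50g + 14).

3(36g^3 + 72g^2 + 50g + 14)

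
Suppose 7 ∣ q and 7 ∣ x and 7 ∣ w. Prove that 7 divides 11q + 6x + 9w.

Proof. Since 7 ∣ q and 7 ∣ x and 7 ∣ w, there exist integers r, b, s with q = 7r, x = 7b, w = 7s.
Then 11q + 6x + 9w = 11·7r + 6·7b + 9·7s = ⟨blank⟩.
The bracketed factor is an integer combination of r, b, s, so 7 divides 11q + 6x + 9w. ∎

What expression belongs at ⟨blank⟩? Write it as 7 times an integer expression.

Each term has a factor of 7: 11·7r + 6·7b + 9·7s = 7·(6b + 11r + 9s).
Since 6b + 11r + 9s is an integer, 7 ∣ (11q + 6x + 9w).

7(6b + 11r + 9s)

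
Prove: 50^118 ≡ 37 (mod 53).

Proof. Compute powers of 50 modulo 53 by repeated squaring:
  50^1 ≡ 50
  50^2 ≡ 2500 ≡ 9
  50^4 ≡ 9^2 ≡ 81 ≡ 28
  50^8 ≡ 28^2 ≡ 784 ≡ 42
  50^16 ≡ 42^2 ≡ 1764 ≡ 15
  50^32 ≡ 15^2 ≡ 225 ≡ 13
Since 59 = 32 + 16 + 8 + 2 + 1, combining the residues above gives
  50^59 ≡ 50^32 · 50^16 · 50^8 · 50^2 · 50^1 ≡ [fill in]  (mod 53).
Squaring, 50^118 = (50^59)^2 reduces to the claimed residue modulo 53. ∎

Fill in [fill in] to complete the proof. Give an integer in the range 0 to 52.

Multiply the listed residues: 13 · 15 · 42 · 9 · 50 = 195 → 8190 → 73710 → 3685500.
Reducing modulo 53: 3685500 = 69537·53 + 39, so 50^59 ≡ 39.

39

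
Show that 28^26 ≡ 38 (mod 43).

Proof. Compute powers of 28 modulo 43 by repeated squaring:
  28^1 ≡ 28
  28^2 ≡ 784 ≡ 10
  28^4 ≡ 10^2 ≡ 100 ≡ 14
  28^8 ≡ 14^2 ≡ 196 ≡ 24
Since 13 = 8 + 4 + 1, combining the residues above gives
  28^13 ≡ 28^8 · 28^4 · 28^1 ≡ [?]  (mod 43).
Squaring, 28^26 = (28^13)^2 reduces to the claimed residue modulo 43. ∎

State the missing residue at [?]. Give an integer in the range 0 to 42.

28^8 · 28^4 · 28^1 ≡ 24 · 14 · 28 = 9408.
9408 mod 43 = 34, so 28^13 ≡ 34 (mod 43).

34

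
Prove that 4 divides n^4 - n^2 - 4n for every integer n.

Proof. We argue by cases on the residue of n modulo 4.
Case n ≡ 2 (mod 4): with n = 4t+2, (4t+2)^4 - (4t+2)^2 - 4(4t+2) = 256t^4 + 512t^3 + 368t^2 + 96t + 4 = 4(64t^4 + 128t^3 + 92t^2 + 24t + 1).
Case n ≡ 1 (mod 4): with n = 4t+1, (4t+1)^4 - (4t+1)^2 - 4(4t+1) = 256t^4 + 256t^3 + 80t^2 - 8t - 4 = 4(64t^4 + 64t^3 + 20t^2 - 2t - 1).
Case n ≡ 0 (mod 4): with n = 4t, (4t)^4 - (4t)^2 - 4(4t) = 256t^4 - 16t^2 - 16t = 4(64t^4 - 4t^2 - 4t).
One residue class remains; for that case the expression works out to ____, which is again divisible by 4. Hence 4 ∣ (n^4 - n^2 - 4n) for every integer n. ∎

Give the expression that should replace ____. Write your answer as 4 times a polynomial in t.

4(64t^4 + 192t^3 + 212t^2 + 98t + 15)

Only n ≡ 3 (mod 4) is unaccounted for. Put n = 4t+3:
(4t+3)^4 - (4t+3)^2 - 4(4t+3) expands to 256t^4 + 768t^3 + 848t^2 + 392t + 60,
and factoring out 4 leaves 4(64t^4 + 192t^3 + 212t^2 + 98t + 15).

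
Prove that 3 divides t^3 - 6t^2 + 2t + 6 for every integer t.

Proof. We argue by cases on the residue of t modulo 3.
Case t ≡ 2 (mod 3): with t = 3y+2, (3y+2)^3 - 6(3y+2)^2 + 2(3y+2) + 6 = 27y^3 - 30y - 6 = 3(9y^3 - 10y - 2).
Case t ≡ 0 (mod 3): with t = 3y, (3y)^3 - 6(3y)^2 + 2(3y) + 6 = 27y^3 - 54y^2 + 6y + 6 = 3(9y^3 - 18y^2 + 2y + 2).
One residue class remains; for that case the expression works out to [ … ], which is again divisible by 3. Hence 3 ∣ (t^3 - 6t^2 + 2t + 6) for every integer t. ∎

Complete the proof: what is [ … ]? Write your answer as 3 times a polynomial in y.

3(9y^3 - 9y^2 - 7y + 1)

Only t ≡ 1 (mod 3) is unaccounted for. Put t = 3y+1:
(3y+1)^3 - 6(3y+1)^2 + 2(3y+1) + 6 expands to 27y^3 - 27y^2 - 21y + 3,
and factoring out 3 leaves 3(9y^3 - 9y^2 - 7y + 1).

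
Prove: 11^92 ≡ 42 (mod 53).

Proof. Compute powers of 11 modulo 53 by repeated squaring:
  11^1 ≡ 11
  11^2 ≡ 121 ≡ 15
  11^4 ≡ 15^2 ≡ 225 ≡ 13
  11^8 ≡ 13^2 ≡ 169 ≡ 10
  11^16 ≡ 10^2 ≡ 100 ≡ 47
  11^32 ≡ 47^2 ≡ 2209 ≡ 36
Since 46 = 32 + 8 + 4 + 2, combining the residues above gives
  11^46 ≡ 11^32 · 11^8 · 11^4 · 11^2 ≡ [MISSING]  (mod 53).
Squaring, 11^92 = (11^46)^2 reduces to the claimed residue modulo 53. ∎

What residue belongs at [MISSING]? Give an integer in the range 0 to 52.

11^32 · 11^8 · 11^4 · 11^2 ≡ 36 · 10 · 13 · 15 = 70200.
70200 mod 53 = 28, so 11^46 ≡ 28 (mod 53).

28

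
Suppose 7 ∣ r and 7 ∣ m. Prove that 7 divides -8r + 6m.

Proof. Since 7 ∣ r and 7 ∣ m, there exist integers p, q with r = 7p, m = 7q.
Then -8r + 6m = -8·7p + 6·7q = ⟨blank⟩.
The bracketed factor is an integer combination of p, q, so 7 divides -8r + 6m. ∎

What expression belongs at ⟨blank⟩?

7(-8p + 6q)

Pull the common 7 out of every term: -8·7p + 6·7q = 7(-8p + 6q).
-8p + 6q is an integer, which exhibits the divisibility.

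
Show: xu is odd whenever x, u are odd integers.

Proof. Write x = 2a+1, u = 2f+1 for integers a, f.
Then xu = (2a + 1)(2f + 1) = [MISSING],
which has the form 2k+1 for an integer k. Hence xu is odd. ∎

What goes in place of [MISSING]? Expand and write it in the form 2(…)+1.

Expanding: (2a + 1)(2f + 1) = 4af + 2a + 2f + 1.
Every term except the constant is even, so this is 2(2af + a + f) + 1,
and 2af + a + f ∈ ℤ gives the required form.

2(2af + a + f) + 1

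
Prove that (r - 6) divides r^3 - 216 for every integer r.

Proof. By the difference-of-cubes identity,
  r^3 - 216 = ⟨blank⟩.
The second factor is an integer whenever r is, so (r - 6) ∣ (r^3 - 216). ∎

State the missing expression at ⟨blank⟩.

(r - 6)(r^2 + 6r + 36)

Polynomial division of r^3 - 216 by r - 6 leaves remainder 0 and quotient r^2 + 6r + 36.
Hence r^3 - 216 = (r - 6)(r^2 + 6r + 36).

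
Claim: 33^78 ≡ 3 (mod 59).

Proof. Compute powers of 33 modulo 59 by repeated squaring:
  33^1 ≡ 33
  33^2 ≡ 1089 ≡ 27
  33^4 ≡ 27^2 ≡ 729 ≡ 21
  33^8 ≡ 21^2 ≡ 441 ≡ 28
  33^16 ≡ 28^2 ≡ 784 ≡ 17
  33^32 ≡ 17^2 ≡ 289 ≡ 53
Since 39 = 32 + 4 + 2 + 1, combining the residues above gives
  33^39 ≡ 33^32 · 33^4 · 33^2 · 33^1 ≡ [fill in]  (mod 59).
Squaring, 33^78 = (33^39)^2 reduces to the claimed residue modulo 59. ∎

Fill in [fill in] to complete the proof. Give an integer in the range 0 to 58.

Multiply the listed residues: 53 · 21 · 27 · 33 = 1113 → 30051 → 991683.
Reducing modulo 59: 991683 = 16808·59 + 11, so 33^39 ≡ 11.

11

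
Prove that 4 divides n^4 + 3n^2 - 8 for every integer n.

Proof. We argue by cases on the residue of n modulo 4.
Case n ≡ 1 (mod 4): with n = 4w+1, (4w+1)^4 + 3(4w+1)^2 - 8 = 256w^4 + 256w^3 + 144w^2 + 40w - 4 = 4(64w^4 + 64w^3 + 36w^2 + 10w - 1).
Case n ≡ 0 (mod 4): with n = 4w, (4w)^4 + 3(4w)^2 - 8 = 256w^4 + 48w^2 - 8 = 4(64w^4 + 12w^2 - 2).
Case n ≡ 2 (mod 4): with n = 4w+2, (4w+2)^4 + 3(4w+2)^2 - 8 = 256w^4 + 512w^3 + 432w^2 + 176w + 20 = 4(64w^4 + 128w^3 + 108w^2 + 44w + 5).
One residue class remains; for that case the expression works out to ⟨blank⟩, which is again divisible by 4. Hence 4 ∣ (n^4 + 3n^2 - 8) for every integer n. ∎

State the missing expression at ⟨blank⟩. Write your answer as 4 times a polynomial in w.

Only n ≡ 3 (mod 4) is unaccounted for. Put n = 4w+3:
(4w+3)^4 + 3(4w+3)^2 - 8 expands to 256w^4 + 768w^3 + 912w^2 + 504w + 100,
and factoring out 4 leaves 4(64w^4 + 192w^3 + 228w^2 + 126w + 25).

4(64w^4 + 192w^3 + 228w^2 + 126w + 25)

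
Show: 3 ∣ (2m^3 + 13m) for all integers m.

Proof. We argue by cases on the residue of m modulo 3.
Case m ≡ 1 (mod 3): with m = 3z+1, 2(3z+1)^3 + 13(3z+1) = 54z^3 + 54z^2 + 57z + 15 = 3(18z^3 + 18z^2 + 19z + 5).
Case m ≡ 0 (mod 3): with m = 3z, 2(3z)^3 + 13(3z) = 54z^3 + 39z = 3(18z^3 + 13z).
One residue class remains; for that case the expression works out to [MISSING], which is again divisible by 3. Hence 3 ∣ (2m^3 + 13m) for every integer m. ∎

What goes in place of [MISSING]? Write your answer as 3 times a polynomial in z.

3(18z^3 + 36z^2 + 37z + 14)

Only m ≡ 2 (mod 3) is unaccounted for. Put m = 3z+2:
2(3z+2)^3 + 13(3z+2) expands to 54z^3 + 108z^2 + 111z + 42,
and factoring out 3 leaves 3(18z^3 + 36z^2 + 37z + 14).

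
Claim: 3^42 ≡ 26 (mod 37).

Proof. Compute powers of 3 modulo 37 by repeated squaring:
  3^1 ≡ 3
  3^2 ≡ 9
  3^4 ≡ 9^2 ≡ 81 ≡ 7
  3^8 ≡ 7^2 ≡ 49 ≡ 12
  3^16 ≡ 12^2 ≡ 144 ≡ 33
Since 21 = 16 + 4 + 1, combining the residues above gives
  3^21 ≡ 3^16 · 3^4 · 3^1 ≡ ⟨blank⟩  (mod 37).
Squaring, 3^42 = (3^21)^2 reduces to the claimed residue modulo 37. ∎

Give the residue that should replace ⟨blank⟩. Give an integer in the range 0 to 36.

27

Multiply the listed residues: 33 · 7 · 3 = 231 → 693.
Reducing modulo 37: 693 = 18·37 + 27, so 3^21 ≡ 27.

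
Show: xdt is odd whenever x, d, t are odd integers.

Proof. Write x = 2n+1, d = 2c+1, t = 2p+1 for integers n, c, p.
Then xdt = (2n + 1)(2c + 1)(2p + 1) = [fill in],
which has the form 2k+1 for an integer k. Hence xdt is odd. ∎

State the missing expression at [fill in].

(2n + 1)(2c + 1)(2p + 1) = 8cnp + 4cn + 4cp + 2c + 4np + 2n + 2p + 1
= 2(4cnp + 2cn + 2cp + c + 2np + n + p) + 1.
Since 4cnp + 2cn + 2cp + c + 2np + n + p is an integer, the product is of the form 2k+1 for an integer k.

2(4cnp + 2cn + 2cp + c + 2np + n + p) + 1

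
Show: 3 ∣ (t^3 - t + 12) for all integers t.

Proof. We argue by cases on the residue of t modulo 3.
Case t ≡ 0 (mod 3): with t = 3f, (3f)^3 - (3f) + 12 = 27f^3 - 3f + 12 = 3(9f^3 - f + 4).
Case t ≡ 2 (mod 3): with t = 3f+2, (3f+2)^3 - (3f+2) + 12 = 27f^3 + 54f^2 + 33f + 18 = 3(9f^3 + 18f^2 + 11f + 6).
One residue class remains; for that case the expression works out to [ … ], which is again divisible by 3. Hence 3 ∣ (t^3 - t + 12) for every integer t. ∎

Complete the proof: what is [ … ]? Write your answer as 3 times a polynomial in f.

3(9f^3 + 9f^2 + 2f + 4)

The residues treated are {0, 2}, so the missing case is t ≡ 1 (mod 3); write t = 3f+1.
Then (3f+1)^3 - (3f+1) + 12 = 27f^3 + 27f^2 + 6f + 12 = 3(9f^3 + 9f^2 + 2f + 4).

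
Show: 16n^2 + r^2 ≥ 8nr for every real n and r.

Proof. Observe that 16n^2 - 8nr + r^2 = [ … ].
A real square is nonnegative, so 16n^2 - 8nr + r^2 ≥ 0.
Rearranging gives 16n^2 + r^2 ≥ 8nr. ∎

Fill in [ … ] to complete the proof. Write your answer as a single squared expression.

(4n - r)^2

16n^2 - 8nr + r^2 is a perfect-square trinomial: the outer terms are (4n)^2 and (r)^2, and the cross term is -2·4n·r.
So 16n^2 - 8nr + r^2 = (4n - r)^2 ≥ 0.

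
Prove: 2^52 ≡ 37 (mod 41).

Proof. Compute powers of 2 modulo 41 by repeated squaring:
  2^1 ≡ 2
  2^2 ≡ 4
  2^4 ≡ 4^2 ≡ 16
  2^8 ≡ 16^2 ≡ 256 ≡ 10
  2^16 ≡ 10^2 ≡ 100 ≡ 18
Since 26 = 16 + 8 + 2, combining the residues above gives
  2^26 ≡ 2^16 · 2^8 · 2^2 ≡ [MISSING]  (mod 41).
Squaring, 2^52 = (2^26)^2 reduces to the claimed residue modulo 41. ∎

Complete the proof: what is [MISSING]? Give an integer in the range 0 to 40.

2^16 · 2^8 · 2^2 ≡ 18 · 10 · 4 = 720.
720 mod 41 = 23, so 2^26 ≡ 23 (mod 41).

23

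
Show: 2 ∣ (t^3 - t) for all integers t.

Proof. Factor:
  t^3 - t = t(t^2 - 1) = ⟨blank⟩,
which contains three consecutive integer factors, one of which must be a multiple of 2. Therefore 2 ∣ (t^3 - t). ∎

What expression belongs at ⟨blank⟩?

(t - 1)t(t + 1)

t(t^2 - 1) = t(t - 1)(t + 1) = (t - 1)t(t + 1).
These three factors are consecutive integers, so their product is divisible by 2.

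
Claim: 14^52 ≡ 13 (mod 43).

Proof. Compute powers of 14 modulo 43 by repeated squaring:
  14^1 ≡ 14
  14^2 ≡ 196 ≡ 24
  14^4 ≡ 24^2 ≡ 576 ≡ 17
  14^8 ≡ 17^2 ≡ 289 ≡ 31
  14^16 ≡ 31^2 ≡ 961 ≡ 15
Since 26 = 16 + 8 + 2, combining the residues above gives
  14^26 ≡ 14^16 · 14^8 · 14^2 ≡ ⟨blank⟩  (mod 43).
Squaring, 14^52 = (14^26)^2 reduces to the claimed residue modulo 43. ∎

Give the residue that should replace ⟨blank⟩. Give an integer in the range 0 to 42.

14^16 · 14^8 · 14^2 ≡ 15 · 31 · 24 = 11160.
11160 mod 43 = 23, so 14^26 ≡ 23 (mod 43).

23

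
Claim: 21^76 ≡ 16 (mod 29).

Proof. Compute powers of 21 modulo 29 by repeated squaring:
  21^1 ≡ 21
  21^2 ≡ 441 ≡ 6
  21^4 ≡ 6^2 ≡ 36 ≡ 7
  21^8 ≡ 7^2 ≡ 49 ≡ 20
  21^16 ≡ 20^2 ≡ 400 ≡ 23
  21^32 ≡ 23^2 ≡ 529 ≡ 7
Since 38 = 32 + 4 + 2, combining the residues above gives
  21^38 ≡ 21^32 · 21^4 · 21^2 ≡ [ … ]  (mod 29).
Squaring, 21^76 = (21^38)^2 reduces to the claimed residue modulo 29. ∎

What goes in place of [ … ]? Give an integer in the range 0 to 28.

4

Multiply the listed residues: 7 · 7 · 6 = 49 → 294.
Reducing modulo 29: 294 = 10·29 + 4, so 21^38 ≡ 4.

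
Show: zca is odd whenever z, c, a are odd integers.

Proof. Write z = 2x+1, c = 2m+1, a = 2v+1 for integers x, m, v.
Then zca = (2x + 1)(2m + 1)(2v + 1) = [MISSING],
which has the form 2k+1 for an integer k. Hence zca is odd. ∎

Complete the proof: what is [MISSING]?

2(4mvx + 2mv + 2mx + m + 2vx + v + x) + 1

Expanding: (2x + 1)(2m + 1)(2v + 1) = 8mvx + 4mv + 4mx + 2m + 4vx + 2v + 2x + 1.
Every term except the constant is even, so this is 2(4mvx + 2mv + 2mx + m + 2vx + v + x) + 1,
and 4mvx + 2mv + 2mx + m + 2vx + v + x ∈ ℤ gives the required form.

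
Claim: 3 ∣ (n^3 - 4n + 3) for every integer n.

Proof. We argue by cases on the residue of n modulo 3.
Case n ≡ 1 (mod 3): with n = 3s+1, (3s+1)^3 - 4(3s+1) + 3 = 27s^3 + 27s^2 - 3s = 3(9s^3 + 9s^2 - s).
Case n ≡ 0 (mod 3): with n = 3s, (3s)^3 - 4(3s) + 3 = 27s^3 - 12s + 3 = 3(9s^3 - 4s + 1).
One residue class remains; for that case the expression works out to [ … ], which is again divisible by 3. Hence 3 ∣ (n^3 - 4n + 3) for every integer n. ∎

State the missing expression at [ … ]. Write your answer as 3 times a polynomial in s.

Only n ≡ 2 (mod 3) is unaccounted for. Put n = 3s+2:
(3s+2)^3 - 4(3s+2) + 3 expands to 27s^3 + 54s^2 + 24s + 3,
and factoring out 3 leaves 3(9s^3 + 18s^2 + 8s + 1).

3(9s^3 + 18s^2 + 8s + 1)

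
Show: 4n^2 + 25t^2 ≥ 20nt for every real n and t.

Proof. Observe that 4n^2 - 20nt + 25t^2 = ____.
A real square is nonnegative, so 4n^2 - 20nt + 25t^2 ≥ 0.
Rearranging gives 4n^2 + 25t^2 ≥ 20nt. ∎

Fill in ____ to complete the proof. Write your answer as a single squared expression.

(2n - 5t)^2

4n^2 - 20nt + 25t^2 is a perfect-square trinomial: the outer terms are (2n)^2 and (5t)^2, and the cross term is -2·2n·5t.
So 4n^2 - 20nt + 25t^2 = (2n - 5t)^2 ≥ 0.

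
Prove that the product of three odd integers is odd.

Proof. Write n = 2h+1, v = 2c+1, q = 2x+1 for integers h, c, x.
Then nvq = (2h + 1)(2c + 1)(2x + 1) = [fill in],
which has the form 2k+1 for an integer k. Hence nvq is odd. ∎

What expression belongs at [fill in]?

Expanding: (2h + 1)(2c + 1)(2x + 1) = 8chx + 4ch + 4cx + 2c + 4hx + 2h + 2x + 1.
Every term except the constant is even, so this is 2(4chx + 2ch + 2cx + c + 2hx + h + x) + 1,
and 4chx + 2ch + 2cx + c + 2hx + h + x ∈ ℤ gives the required form.

2(4chx + 2ch + 2cx + c + 2hx + h + x) + 1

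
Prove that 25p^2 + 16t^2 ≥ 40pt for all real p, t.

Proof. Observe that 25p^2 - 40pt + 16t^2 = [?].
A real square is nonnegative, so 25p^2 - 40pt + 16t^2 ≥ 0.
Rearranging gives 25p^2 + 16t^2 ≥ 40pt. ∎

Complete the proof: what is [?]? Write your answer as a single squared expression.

(5p - 4t)^2

25p^2 - 40pt + 16t^2 is a perfect-square trinomial: the outer terms are (5p)^2 and (4t)^2, and the cross term is -2·5p·4t.
So 25p^2 - 40pt + 16t^2 = (5p - 4t)^2 ≥ 0.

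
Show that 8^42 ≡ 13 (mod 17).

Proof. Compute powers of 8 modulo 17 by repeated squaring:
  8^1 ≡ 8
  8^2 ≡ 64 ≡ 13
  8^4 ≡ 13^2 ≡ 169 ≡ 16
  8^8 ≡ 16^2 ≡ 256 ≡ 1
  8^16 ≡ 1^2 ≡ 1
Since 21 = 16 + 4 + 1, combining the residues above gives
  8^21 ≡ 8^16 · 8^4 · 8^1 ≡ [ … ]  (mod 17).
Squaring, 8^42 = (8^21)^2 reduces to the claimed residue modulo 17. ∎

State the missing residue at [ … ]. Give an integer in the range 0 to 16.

9

Multiply the listed residues: 1 · 16 · 8 = 16 → 128.
Reducing modulo 17: 128 = 7·17 + 9, so 8^21 ≡ 9.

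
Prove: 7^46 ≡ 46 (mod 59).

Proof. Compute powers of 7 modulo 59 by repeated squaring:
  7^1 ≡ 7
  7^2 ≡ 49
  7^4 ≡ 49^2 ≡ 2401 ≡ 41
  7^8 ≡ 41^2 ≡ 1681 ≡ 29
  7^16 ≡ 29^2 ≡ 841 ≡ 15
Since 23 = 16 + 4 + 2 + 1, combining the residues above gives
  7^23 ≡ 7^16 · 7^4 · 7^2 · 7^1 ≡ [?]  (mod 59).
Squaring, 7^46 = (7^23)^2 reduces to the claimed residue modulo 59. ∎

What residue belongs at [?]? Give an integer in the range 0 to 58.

20

Multiply the listed residues: 15 · 41 · 49 · 7 = 615 → 30135 → 210945.
Reducing modulo 59: 210945 = 3575·59 + 20, so 7^23 ≡ 20.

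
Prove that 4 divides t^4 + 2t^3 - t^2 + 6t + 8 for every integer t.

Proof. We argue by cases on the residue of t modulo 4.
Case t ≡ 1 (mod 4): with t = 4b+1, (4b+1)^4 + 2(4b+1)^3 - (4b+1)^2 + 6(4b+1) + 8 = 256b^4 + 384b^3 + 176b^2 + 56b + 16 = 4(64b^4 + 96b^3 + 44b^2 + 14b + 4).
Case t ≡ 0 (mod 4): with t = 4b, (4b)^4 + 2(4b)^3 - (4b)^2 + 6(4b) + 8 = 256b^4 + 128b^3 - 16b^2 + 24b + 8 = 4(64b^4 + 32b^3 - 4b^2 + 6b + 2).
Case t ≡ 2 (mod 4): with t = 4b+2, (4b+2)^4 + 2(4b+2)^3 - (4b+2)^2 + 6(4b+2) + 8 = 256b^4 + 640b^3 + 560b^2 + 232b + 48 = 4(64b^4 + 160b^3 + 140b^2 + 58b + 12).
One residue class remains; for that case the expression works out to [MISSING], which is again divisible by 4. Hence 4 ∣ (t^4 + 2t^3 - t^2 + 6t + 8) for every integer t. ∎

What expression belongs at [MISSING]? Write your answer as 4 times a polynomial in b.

Only t ≡ 3 (mod 4) is unaccounted for. Put t = 4b+3:
(4b+3)^4 + 2(4b+3)^3 - (4b+3)^2 + 6(4b+3) + 8 expands to 256b^4 + 896b^3 + 1136b^2 + 648b + 152,
and factoring out 4 leaves 4(64b^4 + 224b^3 + 284b^2 + 162b + 38).

4(64b^4 + 224b^3 + 284b^2 + 162b + 38)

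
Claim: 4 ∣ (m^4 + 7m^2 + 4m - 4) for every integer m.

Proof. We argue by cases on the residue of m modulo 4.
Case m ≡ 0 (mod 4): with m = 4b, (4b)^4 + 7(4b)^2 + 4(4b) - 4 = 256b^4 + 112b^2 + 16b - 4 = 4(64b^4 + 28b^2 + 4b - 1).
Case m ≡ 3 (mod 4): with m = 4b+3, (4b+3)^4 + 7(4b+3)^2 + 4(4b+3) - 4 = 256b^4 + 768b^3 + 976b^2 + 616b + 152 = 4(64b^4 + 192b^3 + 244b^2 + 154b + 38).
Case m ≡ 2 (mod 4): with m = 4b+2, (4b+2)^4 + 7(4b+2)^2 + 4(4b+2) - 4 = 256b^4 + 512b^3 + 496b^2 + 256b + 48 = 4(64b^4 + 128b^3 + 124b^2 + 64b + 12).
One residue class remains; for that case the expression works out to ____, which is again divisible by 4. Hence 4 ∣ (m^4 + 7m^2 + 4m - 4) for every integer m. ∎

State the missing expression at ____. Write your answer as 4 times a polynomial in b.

4(64b^4 + 64b^3 + 52b^2 + 22b + 2)

Only m ≡ 1 (mod 4) is unaccounted for. Put m = 4b+1:
(4b+1)^4 + 7(4b+1)^2 + 4(4b+1) - 4 expands to 256b^4 + 256b^3 + 208b^2 + 88b + 8,
and factoring out 4 leaves 4(64b^4 + 64b^3 + 52b^2 + 22b + 2).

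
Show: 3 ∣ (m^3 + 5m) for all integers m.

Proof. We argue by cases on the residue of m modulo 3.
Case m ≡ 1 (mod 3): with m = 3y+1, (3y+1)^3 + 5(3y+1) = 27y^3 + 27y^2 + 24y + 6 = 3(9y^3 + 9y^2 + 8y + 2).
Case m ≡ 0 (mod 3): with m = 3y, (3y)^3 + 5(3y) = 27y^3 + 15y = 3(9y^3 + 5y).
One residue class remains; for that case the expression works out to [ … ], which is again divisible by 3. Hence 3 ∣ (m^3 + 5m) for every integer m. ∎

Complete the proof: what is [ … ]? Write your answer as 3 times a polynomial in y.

3(9y^3 + 18y^2 + 17y + 6)

The residues treated are {1, 0}, so the missing case is m ≡ 2 (mod 3); write m = 3y+2.
Then (3y+2)^3 + 5(3y+2) = 27y^3 + 54y^2 + 51y + 18 = 3(9y^3 + 18y^2 + 17y + 6).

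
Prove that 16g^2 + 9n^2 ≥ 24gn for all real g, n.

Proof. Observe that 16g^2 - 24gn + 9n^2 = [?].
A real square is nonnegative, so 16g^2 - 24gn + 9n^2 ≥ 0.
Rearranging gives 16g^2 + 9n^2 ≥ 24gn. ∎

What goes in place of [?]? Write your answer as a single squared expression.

The leading and trailing coefficients are 4^2 and 3^2, and 24 = 2·4·3, so the trinomial is (4g - 3n)^2.
Hence 16g^2 - 24gn + 9n^2 ≥ 0.

(4g - 3n)^2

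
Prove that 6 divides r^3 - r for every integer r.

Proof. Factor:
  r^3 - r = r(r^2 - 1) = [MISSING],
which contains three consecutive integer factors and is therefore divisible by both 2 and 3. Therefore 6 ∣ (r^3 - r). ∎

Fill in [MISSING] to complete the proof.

r(r^2 - 1) = r(r - 1)(r + 1) = (r - 1)r(r + 1).
These three factors are consecutive integers, so their product is divisible by 6.

(r - 1)r(r + 1)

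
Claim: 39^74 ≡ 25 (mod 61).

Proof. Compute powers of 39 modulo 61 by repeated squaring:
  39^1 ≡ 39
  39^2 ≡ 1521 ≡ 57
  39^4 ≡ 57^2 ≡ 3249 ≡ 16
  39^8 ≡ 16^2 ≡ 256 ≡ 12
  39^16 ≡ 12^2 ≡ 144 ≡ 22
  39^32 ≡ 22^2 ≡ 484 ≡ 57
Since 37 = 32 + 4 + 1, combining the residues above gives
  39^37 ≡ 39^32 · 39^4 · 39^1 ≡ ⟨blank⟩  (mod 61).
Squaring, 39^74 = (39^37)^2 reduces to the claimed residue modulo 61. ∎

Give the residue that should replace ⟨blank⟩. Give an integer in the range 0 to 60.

5

39^32 · 39^4 · 39^1 ≡ 57 · 16 · 39 = 35568.
35568 mod 61 = 5, so 39^37 ≡ 5 (mod 61).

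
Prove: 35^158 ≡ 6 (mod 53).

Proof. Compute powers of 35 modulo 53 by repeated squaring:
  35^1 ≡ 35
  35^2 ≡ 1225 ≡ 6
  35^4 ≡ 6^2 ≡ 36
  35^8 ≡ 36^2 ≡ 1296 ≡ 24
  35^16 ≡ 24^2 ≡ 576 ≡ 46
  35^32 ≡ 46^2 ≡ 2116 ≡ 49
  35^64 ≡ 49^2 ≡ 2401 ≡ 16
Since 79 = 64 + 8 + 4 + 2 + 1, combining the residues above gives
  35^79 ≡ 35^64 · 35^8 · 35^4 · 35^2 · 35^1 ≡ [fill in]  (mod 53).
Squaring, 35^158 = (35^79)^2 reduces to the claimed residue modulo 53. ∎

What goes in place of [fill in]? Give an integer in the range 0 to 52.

18

Multiply the listed residues: 16 · 24 · 36 · 6 · 35 = 384 → 13824 → 82944 → 2903040.
Reducing modulo 53: 2903040 = 54774·53 + 18, so 35^79 ≡ 18.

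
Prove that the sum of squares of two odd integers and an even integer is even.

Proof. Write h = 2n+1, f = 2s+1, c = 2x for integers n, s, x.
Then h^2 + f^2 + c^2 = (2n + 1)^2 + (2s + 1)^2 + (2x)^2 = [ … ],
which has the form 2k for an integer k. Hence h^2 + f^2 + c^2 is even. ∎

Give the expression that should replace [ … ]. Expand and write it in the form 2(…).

2(2n^2 + 2n + 2s^2 + 2s + 2x^2 + 1)

(2n + 1)^2 + (2s + 1)^2 + (2x)^2 = 4n^2 + 4n + 4s^2 + 4s + 4x^2 + 2
= 2(2n^2 + 2n + 2s^2 + 2s + 2x^2 + 1).
Since 2n^2 + 2n + 2s^2 + 2s + 2x^2 + 1 is an integer, the sum of squares is of the form 2k for an integer k.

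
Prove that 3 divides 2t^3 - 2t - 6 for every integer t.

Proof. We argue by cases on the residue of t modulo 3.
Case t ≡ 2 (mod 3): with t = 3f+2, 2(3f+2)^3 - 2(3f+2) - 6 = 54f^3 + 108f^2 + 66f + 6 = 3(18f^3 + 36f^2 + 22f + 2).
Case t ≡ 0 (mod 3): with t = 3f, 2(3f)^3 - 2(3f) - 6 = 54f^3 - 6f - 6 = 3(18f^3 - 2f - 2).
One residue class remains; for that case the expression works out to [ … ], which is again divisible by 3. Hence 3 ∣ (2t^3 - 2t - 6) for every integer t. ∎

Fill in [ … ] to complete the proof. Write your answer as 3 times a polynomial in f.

Only t ≡ 1 (mod 3) is unaccounted for. Put t = 3f+1:
2(3f+1)^3 - 2(3f+1) - 6 expands to 54f^3 + 54f^2 + 12f - 6,
and factoring out 3 leaves 3(18f^3 + 18f^2 + 4f - 2).

3(18f^3 + 18f^2 + 4f - 2)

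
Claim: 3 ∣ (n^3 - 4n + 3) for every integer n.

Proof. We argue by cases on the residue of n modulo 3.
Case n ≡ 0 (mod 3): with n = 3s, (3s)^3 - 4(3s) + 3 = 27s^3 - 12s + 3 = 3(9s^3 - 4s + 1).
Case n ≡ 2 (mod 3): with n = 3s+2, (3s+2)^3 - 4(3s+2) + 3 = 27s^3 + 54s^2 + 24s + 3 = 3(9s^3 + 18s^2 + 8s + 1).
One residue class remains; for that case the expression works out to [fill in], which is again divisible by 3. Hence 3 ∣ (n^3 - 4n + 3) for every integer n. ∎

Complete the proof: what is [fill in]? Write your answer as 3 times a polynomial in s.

Only n ≡ 1 (mod 3) is unaccounted for. Put n = 3s+1:
(3s+1)^3 - 4(3s+1) + 3 expands to 27s^3 + 27s^2 - 3s,
and factoring out 3 leaves 3(9s^3 + 9s^2 - s).

3(9s^3 + 9s^2 - s)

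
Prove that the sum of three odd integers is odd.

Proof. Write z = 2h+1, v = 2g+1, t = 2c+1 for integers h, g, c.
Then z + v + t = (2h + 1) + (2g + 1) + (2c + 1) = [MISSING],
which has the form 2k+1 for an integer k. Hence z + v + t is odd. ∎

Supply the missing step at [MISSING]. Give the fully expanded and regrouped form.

2(c + g + h + 1) + 1

Expanding: (2h + 1) + (2g + 1) + (2c + 1) = 2c + 2g + 2h + 3.
Every term except the constant is even, so this is 2(c + g + h + 1) + 1,
and c + g + h + 1 ∈ ℤ gives the required form.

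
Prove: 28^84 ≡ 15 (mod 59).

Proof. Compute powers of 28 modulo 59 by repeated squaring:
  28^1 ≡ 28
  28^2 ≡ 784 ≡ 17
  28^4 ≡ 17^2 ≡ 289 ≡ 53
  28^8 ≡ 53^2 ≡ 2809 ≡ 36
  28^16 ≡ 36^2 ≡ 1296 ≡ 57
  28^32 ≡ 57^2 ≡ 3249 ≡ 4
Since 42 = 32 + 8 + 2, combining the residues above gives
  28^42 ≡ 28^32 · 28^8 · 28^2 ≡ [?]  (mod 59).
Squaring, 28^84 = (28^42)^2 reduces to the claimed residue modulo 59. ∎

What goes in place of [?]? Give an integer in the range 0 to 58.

29

Multiply the listed residues: 4 · 36 · 17 = 144 → 2448.
Reducing modulo 59: 2448 = 41·59 + 29, so 28^42 ≡ 29.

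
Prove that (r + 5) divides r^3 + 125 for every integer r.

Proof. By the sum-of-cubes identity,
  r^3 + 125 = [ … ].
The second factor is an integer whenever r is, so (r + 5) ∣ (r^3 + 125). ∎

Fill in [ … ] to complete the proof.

a^3 + b^3 = (a + b)(a^2 - ab + b^2). With a = r, b = 5:
r^3 + 125 = (r + 5)(r^2 - 5r + 25).

(r + 5)(r^2 - 5r + 25)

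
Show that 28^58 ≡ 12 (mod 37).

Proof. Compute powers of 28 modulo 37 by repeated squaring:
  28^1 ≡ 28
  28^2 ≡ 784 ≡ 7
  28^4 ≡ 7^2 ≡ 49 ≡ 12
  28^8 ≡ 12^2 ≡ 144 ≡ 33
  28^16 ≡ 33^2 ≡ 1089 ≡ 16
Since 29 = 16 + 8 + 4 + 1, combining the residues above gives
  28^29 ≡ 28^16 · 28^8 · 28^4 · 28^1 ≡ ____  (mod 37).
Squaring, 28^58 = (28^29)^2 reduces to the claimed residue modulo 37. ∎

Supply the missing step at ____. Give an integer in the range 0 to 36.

30

28^16 · 28^8 · 28^4 · 28^1 ≡ 16 · 33 · 12 · 28 = 177408.
177408 mod 37 = 30, so 28^29 ≡ 30 (mod 37).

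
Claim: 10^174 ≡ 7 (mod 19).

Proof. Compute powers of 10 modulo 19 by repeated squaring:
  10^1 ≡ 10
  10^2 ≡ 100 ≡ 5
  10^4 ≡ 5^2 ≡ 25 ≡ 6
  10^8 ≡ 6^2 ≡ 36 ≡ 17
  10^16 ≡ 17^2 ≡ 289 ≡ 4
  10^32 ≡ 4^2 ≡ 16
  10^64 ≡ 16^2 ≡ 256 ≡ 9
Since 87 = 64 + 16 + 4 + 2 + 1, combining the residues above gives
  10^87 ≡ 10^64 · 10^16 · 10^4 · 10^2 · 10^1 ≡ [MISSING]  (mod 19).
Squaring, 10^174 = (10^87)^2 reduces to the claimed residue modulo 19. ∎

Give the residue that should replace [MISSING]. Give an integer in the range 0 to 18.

8

Multiply the listed residues: 9 · 4 · 6 · 5 · 10 = 36 → 216 → 1080 → 10800.
Reducing modulo 19: 10800 = 568·19 + 8, so 10^87 ≡ 8.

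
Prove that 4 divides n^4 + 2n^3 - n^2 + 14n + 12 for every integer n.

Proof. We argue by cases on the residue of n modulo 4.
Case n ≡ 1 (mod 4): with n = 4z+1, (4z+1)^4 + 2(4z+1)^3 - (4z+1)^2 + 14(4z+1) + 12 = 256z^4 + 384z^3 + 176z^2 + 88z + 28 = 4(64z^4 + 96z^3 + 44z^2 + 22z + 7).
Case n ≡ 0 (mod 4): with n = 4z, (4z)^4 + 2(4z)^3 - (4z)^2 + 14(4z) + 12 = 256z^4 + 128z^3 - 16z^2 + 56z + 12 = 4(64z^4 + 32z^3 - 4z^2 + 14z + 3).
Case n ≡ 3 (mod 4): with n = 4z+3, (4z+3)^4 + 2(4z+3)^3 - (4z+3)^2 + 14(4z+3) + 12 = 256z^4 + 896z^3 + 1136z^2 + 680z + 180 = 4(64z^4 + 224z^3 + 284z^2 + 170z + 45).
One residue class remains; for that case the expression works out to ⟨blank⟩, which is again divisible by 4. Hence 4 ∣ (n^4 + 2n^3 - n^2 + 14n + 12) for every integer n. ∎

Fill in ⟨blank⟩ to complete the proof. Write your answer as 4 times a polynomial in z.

4(64z^4 + 160z^3 + 140z^2 + 66z + 17)

The residues treated are {1, 0, 3}, so the missing case is n ≡ 2 (mod 4); write n = 4z+2.
Then (4z+2)^4 + 2(4z+2)^3 - (4z+2)^2 + 14(4z+2) + 12 = 256z^4 + 640z^3 + 560z^2 + 264z + 68 = 4(64z^4 + 160z^3 + 140z^2 + 66z + 17).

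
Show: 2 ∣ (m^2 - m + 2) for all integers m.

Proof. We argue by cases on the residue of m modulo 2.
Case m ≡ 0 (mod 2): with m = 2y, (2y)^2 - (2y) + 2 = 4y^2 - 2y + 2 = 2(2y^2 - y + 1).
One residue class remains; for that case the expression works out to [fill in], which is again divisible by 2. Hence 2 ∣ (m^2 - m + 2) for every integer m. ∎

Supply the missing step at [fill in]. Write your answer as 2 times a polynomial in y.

2(2y^2 + y + 1)

Only m ≡ 1 (mod 2) is unaccounted for. Put m = 2y+1:
(2y+1)^2 - (2y+1) + 2 expands to 4y^2 + 2y + 2,
and factoring out 2 leaves 2(2y^2 + y + 1).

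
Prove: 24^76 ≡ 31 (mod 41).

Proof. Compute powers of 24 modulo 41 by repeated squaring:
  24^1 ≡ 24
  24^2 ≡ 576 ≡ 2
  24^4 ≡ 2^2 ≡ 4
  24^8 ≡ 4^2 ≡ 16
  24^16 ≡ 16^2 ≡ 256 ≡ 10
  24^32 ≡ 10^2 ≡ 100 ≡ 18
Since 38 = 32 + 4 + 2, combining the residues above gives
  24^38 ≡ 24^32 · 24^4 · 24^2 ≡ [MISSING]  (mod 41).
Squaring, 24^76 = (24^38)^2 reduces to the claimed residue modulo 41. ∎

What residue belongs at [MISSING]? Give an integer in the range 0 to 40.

Multiply the listed residues: 18 · 4 · 2 = 72 → 144.
Reducing modulo 41: 144 = 3·41 + 21, so 24^38 ≡ 21.

21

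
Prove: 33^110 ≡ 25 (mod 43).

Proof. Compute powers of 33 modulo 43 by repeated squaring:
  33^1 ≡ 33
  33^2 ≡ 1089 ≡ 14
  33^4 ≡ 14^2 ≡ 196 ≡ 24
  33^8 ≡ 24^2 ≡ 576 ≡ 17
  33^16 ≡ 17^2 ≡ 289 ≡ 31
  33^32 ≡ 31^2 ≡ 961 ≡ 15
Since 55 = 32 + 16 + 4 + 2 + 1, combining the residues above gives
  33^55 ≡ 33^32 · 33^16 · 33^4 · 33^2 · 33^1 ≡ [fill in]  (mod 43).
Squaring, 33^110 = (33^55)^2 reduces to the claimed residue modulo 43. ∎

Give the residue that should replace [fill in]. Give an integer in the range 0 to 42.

5

Multiply the listed residues: 15 · 31 · 24 · 14 · 33 = 465 → 11160 → 156240 → 5155920.
Reducing modulo 43: 5155920 = 119905·43 + 5, so 33^55 ≡ 5.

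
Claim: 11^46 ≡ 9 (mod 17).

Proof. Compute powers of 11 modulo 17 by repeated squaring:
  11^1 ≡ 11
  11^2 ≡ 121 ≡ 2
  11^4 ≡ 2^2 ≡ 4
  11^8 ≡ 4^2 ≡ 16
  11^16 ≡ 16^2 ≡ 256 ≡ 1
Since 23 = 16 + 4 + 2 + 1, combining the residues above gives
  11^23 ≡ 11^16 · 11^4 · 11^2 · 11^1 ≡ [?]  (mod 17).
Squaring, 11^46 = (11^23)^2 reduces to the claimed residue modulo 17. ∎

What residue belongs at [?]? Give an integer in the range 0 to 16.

3

Multiply the listed residues: 1 · 4 · 2 · 11 = 4 → 8 → 88.
Reducing modulo 17: 88 = 5·17 + 3, so 11^23 ≡ 3.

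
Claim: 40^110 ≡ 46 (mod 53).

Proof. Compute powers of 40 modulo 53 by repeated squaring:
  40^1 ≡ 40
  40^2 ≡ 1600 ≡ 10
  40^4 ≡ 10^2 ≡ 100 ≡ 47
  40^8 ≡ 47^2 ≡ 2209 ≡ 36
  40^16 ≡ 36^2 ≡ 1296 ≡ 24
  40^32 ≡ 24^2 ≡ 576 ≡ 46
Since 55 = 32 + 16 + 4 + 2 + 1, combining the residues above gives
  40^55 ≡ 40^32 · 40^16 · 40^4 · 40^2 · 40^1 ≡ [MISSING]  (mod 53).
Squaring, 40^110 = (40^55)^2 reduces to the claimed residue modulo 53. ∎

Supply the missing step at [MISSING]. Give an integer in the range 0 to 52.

40^32 · 40^16 · 40^4 · 40^2 · 40^1 ≡ 46 · 24 · 47 · 10 · 40 = 20755200.
20755200 mod 53 = 29, so 40^55 ≡ 29 (mod 53).

29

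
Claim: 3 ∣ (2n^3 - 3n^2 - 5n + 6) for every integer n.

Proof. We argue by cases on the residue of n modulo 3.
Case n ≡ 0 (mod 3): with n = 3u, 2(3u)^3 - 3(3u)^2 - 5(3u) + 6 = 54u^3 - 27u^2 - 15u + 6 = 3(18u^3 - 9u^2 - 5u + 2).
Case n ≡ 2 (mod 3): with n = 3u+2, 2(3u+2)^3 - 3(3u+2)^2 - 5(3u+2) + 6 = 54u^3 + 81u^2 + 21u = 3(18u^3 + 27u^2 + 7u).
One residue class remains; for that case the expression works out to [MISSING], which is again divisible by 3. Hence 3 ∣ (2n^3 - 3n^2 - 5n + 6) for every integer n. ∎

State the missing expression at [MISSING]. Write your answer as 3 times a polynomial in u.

Only n ≡ 1 (mod 3) is unaccounted for. Put n = 3u+1:
2(3u+1)^3 - 3(3u+1)^2 - 5(3u+1) + 6 expands to 54u^3 + 27u^2 - 15u,
and factoring out 3 leaves 3(18u^3 + 9u^2 - 5u).

3(18u^3 + 9u^2 - 5u)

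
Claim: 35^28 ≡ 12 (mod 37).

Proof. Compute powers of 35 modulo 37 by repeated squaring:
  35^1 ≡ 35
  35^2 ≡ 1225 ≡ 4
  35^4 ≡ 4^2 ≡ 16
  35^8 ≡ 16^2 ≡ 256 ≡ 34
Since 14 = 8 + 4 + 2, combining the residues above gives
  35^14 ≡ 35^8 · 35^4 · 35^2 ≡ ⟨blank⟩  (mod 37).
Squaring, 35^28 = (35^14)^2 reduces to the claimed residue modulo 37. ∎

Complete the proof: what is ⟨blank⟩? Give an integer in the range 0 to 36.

30

35^8 · 35^4 · 35^2 ≡ 34 · 16 · 4 = 2176.
2176 mod 37 = 30, so 35^14 ≡ 30 (mod 37).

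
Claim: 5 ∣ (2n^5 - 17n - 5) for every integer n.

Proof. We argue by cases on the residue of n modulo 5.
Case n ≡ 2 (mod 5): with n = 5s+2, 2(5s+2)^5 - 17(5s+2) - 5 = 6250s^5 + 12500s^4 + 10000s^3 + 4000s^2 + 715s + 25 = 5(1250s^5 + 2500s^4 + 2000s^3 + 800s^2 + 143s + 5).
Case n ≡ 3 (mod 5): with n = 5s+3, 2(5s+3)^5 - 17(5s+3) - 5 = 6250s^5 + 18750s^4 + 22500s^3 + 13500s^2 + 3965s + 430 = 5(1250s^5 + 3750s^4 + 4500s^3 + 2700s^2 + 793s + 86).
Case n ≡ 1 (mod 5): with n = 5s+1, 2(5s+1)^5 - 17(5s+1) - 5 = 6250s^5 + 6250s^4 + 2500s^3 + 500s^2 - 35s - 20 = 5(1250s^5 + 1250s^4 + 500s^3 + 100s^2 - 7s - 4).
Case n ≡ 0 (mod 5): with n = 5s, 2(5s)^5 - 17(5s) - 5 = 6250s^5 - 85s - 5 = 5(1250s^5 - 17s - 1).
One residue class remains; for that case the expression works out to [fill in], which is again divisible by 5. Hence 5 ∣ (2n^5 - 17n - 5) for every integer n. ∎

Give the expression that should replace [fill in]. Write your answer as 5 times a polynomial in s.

5(1250s^5 + 5000s^4 + 8000s^3 + 6400s^2 + 2543s + 395)

Only n ≡ 4 (mod 5) is unaccounted for. Put n = 5s+4:
2(5s+4)^5 - 17(5s+4) - 5 expands to 6250s^5 + 25000s^4 + 40000s^3 + 32000s^2 + 12715s + 1975,
and factoring out 5 leaves 5(1250s^5 + 5000s^4 + 8000s^3 + 6400s^2 + 2543s + 395).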